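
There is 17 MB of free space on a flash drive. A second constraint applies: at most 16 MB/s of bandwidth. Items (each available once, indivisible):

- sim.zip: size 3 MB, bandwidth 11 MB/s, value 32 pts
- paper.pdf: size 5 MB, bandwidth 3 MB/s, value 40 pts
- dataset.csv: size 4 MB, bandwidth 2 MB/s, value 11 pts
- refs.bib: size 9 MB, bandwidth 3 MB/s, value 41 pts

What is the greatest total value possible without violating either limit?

Feasible sets respecting both limits:
- sim.zip+dataset.csv+refs.bib: size 16, bandwidth 16, value 84
- sim.zip+paper.pdf+dataset.csv: size 12, bandwidth 16, value 83
- paper.pdf+refs.bib: size 14, bandwidth 6, value 81
Best: 84 pts.

84 pts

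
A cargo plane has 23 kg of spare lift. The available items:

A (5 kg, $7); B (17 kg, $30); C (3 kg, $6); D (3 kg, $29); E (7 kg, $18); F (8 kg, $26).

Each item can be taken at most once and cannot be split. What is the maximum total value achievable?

$80

Check high-value combinations within 23 kg:
- A+D+E+F: weight 5+3+7+8=23, value 7+29+18+26=80
- C+D+E+F: weight 3+3+7+8=21, value 6+29+18+26=79
- D+E+F: weight 3+7+8=18, value 29+18+26=73
- A+C+D+F: weight 5+3+3+8=19, value 7+6+29+26=68
Best: $80.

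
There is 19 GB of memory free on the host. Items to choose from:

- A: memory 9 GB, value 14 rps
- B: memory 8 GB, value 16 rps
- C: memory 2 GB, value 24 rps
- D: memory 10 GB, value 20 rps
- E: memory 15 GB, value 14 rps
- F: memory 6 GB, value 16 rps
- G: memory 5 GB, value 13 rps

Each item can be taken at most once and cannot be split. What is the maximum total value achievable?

This is a 0/1 knapsack; check combinations near the capacity.
- C+D+F: memory 2+10+6=18, value 24+20+16=60
- C+D+G: memory 2+10+5=17, value 24+20+13=57
- B+C+F: memory 8+2+6=16, value 16+24+16=56
- A+C+F: memory 9+2+6=17, value 14+24+16=54
- A+B+C: memory 9+8+2=19, value 14+16+24=54
Best: 60 rps.

60 rps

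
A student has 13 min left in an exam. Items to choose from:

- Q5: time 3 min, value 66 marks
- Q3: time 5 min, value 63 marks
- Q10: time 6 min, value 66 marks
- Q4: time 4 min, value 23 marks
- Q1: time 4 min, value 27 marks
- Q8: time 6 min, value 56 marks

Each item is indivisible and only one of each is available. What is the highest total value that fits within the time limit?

Check high-value combinations within 13 min:
- Q5+Q10+Q1: time 3+6+4=13, value 66+66+27=159
- Q5+Q3+Q1: time 3+5+4=12, value 66+63+27=156
- Q5+Q10+Q4: time 3+6+4=13, value 66+66+23=155
Best: 159 marks.

159 marks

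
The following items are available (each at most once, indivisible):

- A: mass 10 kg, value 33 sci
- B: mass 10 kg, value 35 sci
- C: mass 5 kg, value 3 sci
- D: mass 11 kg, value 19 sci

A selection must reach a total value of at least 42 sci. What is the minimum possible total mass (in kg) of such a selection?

20

Subsets with value ≥ 42, sorted by total mass:
- A+B: mass 20, value 68
- B+D: mass 21, value 54
- A+D: mass 21, value 52
- A+B+C: mass 25, value 71
Minimum mass: 20 kg.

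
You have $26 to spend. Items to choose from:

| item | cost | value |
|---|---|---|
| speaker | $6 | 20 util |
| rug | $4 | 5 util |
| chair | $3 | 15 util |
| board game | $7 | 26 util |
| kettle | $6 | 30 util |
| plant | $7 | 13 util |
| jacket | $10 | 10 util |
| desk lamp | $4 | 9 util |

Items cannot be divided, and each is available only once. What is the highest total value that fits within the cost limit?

100 util

Check high-value combinations within $26:
- speaker+chair+board game+kettle+desk lamp: cost 6+3+7+6+4=26, value 20+15+26+30+9=100
- speaker+rug+chair+board game+kettle: cost 6+4+3+7+6=26, value 20+5+15+26+30=96
- speaker+chair+board game+kettle: cost 6+3+7+6=22, value 20+15+26+30=91
- speaker+board game+kettle+plant: cost 6+7+6+7=26, value 20+26+30+13=89
Best: 100 util.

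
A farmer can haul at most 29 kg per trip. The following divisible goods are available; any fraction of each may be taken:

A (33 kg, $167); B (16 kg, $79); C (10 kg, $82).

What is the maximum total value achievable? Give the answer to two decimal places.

Take in order of value per unit:
- C (82/10 per unit): all 10 → value 82, running total 82.00
- A (167/33 per unit): 19 of 33 → value 19×167/33 = 96.1515, running total 178.15
Total 178.15.

178.15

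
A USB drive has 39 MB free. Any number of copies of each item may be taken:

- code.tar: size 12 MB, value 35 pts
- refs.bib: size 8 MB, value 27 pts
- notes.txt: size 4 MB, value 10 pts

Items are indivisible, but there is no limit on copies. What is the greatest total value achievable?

Best value-per-unit is refs.bib at 27/8; filling with it alone gives 4×27 = 108.
Optimal mix: 4×refs.bib + 1×notes.txt → size 36, value 118.

118 pts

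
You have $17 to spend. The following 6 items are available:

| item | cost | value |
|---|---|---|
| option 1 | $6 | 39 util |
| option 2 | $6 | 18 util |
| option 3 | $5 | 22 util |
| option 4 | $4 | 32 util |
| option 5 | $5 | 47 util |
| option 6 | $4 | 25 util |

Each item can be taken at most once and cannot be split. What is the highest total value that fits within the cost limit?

118 util

This is a 0/1 knapsack; check combinations near the capacity.
- option 1+option 4+option 5: cost 6+4+5=15, value 39+32+47=118
- option 1+option 5+option 6: cost 6+5+4=15, value 39+47+25=111
- option 1+option 3+option 5: cost 6+5+5=16, value 39+22+47=108
- option 4+option 5+option 6: cost 4+5+4=13, value 32+47+25=104
Best: 118 util.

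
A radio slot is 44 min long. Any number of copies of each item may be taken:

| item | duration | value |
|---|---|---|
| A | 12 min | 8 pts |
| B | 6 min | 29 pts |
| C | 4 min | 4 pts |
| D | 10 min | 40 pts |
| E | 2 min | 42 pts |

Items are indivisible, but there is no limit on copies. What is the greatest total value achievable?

Best value-per-unit is E at 42/2, and filling with it alone uses duration 22×2=44. No mix of the others beats 22×42 = 924.

924 pts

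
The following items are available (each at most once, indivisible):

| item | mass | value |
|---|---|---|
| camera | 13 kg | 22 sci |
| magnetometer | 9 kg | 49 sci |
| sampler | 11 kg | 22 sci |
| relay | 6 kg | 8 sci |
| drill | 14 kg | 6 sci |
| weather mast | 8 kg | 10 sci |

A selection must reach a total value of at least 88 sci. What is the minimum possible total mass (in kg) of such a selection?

33

Subsets with value ≥ 88, sorted by total mass:
- camera+magnetometer+sampler: mass 33, value 93
- magnetometer+sampler+relay+weather mast: mass 34, value 89
- camera+magnetometer+relay+weather mast: mass 36, value 89
- camera+magnetometer+sampler+relay: mass 39, value 101
Minimum mass: 33 kg.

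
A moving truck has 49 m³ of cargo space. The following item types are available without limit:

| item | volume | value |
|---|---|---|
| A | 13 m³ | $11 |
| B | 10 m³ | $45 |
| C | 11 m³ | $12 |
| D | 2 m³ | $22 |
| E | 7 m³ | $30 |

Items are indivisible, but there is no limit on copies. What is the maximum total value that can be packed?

$528

Best value-per-unit is D at 22/2, and filling with it alone uses volume 24×2=48. No mix of the others beats 24×22 = 528.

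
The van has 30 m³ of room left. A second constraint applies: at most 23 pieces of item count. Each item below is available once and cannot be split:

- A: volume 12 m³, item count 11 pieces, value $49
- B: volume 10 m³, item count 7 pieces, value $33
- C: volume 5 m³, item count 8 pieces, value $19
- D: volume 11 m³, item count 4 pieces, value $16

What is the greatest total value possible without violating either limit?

Feasible sets respecting both limits:
- A+C+D: volume 28, item count 23, value 84
- A+B: volume 22, item count 18, value 82
- A+C: volume 17, item count 19, value 68
Best: $84.

$84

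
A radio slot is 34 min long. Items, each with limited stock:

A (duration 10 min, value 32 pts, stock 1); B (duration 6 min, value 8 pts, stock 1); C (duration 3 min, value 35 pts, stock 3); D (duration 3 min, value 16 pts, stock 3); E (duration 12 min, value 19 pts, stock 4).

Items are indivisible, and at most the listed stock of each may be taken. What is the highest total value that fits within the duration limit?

193 pts

Best selections within duration 34 and stock limits:
- 1×A + 1×B + 3×C + 3×D: duration 34, value 193
- 1×A + 3×C + 3×D: duration 28, value 185
Best: 193 pts.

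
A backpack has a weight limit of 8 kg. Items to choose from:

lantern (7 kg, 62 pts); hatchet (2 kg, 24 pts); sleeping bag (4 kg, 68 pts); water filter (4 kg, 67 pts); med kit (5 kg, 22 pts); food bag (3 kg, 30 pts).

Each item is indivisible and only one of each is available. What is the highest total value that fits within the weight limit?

135 pts

Check high-value combinations within 8 kg:
- sleeping bag+water filter: weight 4+4=8, value 68+67=135
- sleeping bag+food bag: weight 4+3=7, value 68+30=98
- water filter+food bag: weight 4+3=7, value 67+30=97
- hatchet+sleeping bag: weight 2+4=6, value 24+68=92
- hatchet+water filter: weight 2+4=6, value 24+67=91
Best: 135 pts.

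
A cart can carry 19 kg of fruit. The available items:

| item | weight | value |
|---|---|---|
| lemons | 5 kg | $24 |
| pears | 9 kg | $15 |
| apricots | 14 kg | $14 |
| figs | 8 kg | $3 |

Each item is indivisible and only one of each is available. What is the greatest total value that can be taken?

$39

Check high-value combinations within 19 kg:
- lemons+pears: weight 5+9=14, value 24+15=39
- lemons+apricots: weight 5+14=19, value 24+14=38
- lemons+figs: weight 5+8=13, value 24+3=27
- lemons: weight 5, value 24
Best: $39.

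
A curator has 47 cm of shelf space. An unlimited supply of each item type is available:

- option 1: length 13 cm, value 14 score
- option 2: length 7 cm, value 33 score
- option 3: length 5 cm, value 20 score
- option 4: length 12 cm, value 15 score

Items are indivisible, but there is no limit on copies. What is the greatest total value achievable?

Best value-per-unit is option 2 at 33/7; filling with it alone gives 6×33 = 198.
Optimal mix: 6×option 2 + 1×option 3 → length 47, value 218.

218 score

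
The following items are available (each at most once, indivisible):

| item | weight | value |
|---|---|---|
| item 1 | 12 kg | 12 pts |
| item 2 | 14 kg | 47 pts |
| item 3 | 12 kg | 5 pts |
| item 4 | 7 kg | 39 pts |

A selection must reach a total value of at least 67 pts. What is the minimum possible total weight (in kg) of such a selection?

Subsets with value ≥ 67, sorted by total weight:
- item 2+item 4: weight 21, value 86
- item 1+item 2+item 4: weight 33, value 98
Minimum weight: 21 kg.

21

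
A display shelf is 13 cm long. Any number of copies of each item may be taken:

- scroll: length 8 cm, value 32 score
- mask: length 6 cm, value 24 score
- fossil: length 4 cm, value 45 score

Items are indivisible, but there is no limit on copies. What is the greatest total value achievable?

Best value-per-unit is fossil at 45/4, and filling with it alone uses length 3×4=12. No mix of the others beats 3×45 = 135.

135 score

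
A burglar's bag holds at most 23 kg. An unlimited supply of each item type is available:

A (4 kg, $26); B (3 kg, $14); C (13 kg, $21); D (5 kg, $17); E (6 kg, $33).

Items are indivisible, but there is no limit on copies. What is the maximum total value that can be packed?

$144

Best value-per-unit is A at 26/4; filling with it alone gives 5×26 = 130.
Optimal mix: 5×A + 1×B → weight 23, value 144.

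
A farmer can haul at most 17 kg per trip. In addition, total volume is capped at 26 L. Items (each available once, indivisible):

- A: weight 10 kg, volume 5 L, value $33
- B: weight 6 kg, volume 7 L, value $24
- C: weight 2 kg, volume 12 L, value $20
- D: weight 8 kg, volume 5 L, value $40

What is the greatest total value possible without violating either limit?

Feasible sets respecting both limits:
- B+C+D: weight 16, volume 24, value 84
- B+D: weight 14, volume 12, value 64
- C+D: weight 10, volume 17, value 60
- A+B: weight 16, volume 12, value 57
Best: $84.

$84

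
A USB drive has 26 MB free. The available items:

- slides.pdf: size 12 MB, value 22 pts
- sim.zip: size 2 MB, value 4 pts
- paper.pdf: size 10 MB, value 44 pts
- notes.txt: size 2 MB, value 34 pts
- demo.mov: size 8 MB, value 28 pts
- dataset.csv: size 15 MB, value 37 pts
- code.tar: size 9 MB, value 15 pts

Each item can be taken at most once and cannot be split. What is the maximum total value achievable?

Check high-value combinations within 26 MB:
- sim.zip+paper.pdf+notes.txt+demo.mov: size 2+10+2+8=22, value 4+44+34+28=110
- paper.pdf+notes.txt+demo.mov: size 10+2+8=20, value 44+34+28=106
- slides.pdf+sim.zip+paper.pdf+notes.txt: size 12+2+10+2=26, value 22+4+44+34=104
Best: 110 pts.

110 pts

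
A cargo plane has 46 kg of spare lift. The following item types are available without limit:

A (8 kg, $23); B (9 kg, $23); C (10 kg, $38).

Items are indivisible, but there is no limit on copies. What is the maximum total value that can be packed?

$160

Best value-per-unit is C at 38/10; filling with it alone gives 4×38 = 152.
Optimal mix: 2×A + 3×C → weight 46, value 160.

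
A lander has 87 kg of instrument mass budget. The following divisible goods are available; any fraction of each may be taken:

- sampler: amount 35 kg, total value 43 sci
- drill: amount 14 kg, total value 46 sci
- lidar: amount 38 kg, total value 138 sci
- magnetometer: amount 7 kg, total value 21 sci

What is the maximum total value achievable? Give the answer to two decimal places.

Take in order of value per unit:
- lidar (138/38 per unit): all 38 → value 138, running total 138.00
- drill (46/14 per unit): all 14 → value 46, running total 184.00
- magnetometer (21/7 per unit): all 7 → value 21, running total 205.00
- sampler (43/35 per unit): 28 of 35 → value 28×43/35 = 34.4000, running total 239.40
Total 239.40.

239.40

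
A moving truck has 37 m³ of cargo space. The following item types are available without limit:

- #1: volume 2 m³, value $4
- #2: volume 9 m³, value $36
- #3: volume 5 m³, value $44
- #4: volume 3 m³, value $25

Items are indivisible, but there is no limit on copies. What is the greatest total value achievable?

Best value-per-unit is #3 at 44/5; filling with it alone gives 7×44 = 308.
Optimal mix: 5×#3 + 4×#4 → volume 37, value 320.

$320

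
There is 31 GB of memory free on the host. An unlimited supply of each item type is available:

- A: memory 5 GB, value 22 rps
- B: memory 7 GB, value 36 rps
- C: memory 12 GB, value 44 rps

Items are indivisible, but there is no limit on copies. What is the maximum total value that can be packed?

152 rps

Best value-per-unit is B at 36/7; filling with it alone gives 4×36 = 144.
Optimal mix: 2×A + 3×B → memory 31, value 152.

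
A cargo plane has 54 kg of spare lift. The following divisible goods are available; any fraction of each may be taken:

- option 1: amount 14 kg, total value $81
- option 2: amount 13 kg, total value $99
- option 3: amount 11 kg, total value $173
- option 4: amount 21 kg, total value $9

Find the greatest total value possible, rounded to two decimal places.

359.86

Take in order of value per unit:
- option 3 (173/11 per unit): all 11 → value 173, running total 173.00
- option 2 (99/13 per unit): all 13 → value 99, running total 272.00
- option 1 (81/14 per unit): all 14 → value 81, running total 353.00
- option 4 (9/21 per unit): 16 of 21 → value 16×9/21 = 6.8571, running total 359.86
Total 359.86.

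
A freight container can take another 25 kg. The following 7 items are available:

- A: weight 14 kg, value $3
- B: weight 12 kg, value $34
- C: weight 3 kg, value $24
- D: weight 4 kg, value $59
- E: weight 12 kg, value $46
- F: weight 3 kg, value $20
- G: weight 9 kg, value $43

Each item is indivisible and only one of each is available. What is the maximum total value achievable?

Check high-value combinations within 25 kg:
- C+D+E+F: weight 3+4+12+3=22, value 24+59+46+20=149
- D+E+G: weight 4+12+9=25, value 59+46+43=148
- C+D+F+G: weight 3+4+3+9=19, value 24+59+20+43=146
- B+C+D+F: weight 12+3+4+3=22, value 34+24+59+20=137
- B+D+G: weight 12+4+9=25, value 34+59+43=136
Best: $149.

$149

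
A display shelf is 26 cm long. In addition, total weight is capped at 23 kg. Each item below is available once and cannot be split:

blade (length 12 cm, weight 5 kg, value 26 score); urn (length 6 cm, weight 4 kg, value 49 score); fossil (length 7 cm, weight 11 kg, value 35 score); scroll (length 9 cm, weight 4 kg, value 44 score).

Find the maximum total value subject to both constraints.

Feasible sets respecting both limits:
- urn+fossil+scroll: length 22, weight 19, value 128
- blade+urn+fossil: length 25, weight 20, value 110
- urn+scroll: length 15, weight 8, value 93
Best: 128 score.

128 score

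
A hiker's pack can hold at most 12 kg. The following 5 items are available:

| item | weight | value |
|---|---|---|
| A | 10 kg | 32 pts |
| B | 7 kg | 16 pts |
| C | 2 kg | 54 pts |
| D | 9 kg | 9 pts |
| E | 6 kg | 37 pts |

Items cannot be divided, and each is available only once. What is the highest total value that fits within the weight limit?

This is a 0/1 knapsack; check combinations near the capacity.
- C+E: weight 2+6=8, value 54+37=91
- A+C: weight 10+2=12, value 32+54=86
- B+C: weight 7+2=9, value 16+54=70
- C+D: weight 2+9=11, value 54+9=63
- C: weight 2, value 54
Best: 91 pts.

91 pts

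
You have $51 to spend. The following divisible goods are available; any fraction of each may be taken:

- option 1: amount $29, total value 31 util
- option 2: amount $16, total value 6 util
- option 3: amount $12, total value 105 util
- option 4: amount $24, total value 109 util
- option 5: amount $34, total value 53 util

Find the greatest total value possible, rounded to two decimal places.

Take in order of value per unit:
- option 3 (105/12 per unit): all 12 → value 105, running total 105.00
- option 4 (109/24 per unit): all 24 → value 109, running total 214.00
- option 5 (53/34 per unit): 15 of 34 → value 15×53/34 = 23.3824, running total 237.38
Total 237.38.

237.38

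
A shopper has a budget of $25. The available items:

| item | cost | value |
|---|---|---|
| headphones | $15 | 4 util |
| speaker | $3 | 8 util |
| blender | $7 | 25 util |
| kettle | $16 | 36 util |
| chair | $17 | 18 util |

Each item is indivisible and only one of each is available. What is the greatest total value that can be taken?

61 util

Check high-value combinations within $25:
- blender+kettle: cost 7+16=23, value 25+36=61
- speaker+kettle: cost 3+16=19, value 8+36=44
- blender+chair: cost 7+17=24, value 25+18=43
Best: 61 util.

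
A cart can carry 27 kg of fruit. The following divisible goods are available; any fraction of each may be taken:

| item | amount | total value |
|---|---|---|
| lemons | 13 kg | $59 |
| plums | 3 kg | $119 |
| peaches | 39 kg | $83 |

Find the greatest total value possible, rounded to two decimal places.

201.41

Take in order of value per unit:
- plums (119/3 per unit): all 3 → value 119, running total 119.00
- lemons (59/13 per unit): all 13 → value 59, running total 178.00
- peaches (83/39 per unit): 11 of 39 → value 11×83/39 = 23.4103, running total 201.41
Total 201.41.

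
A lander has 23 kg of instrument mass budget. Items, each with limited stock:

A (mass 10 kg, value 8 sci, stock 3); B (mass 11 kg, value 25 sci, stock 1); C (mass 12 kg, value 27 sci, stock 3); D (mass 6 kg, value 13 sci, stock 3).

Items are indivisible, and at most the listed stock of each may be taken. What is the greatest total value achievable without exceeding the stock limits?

Top feasible selections:
- 1×B + 1×C: mass 23, value 52
- 1×B + 2×D: mass 23, value 51
- 1×C + 1×D: mass 18, value 40
- 3×D: mass 18, value 39
Best: 52 sci.

52 sci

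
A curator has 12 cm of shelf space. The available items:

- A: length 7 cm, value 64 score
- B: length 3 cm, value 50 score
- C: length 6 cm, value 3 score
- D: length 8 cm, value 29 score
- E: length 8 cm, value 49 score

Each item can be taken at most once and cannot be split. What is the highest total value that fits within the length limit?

Check high-value combinations within 12 cm:
- A+B: length 7+3=10, value 64+50=114
- B+E: length 3+8=11, value 50+49=99
- B+D: length 3+8=11, value 50+29=79
- A: length 7, value 64
Best: 114 score.

114 score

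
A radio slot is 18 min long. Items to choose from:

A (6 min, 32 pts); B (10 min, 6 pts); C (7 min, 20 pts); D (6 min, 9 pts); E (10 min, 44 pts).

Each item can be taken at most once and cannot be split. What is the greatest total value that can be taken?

76 pts

Check high-value combinations within 18 min:
- A+E: duration 6+10=16, value 32+44=76
- C+E: duration 7+10=17, value 20+44=64
- D+E: duration 6+10=16, value 9+44=53
- A+C: duration 6+7=13, value 32+20=52
- E: duration 10, value 44
Best: 76 pts.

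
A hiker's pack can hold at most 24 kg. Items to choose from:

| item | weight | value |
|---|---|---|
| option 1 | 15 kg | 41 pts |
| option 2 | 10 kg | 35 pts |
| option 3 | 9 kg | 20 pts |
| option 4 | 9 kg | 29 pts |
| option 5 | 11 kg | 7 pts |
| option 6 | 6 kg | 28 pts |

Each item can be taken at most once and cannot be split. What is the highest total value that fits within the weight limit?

Check high-value combinations within 24 kg:
- option 3+option 4+option 6: weight 9+9+6=24, value 20+29+28=77
- option 1+option 4: weight 15+9=24, value 41+29=70
- option 1+option 6: weight 15+6=21, value 41+28=69
- option 2+option 4: weight 10+9=19, value 35+29=64
- option 2+option 6: weight 10+6=16, value 35+28=63
Best: 77 pts.

77 pts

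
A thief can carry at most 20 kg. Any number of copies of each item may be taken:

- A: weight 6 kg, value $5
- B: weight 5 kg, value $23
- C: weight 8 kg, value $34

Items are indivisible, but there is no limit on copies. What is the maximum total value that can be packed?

$92

Best value-per-unit is B at 23/5, and filling with it alone uses weight 4×5=20. No mix of the others beats 4×23 = 92.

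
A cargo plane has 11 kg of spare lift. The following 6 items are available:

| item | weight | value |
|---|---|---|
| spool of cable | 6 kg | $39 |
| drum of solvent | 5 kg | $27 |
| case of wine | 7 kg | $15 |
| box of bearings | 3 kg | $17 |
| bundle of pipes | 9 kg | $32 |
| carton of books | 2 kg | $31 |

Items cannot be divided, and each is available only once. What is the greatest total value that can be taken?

Check high-value combinations within 11 kg:
- spool of cable+box of bearings+carton of books: weight 6+3+2=11, value 39+17+31=87
- drum of solvent+box of bearings+carton of books: weight 5+3+2=10, value 27+17+31=75
- spool of cable+carton of books: weight 6+2=8, value 39+31=70
- spool of cable+drum of solvent: weight 6+5=11, value 39+27=66
- bundle of pipes+carton of books: weight 9+2=11, value 32+31=63
Best: $87.

$87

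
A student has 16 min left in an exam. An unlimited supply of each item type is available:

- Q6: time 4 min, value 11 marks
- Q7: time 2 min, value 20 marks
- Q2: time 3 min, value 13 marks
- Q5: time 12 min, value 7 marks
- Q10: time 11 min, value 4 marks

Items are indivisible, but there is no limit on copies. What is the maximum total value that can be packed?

160 marks

Best value-per-unit is Q7 at 20/2, and filling with it alone uses time 8×2=16. No mix of the others beats 8×20 = 160.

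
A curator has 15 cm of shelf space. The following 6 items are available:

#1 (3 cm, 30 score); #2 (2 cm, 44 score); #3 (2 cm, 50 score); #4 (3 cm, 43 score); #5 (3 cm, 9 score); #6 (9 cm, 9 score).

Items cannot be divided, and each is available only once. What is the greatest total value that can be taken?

176 score

This is a 0/1 knapsack; check combinations near the capacity.
- #1+#2+#3+#4+#5: length 3+2+2+3+3=13, value 30+44+50+43+9=176
- #1+#2+#3+#4: length 3+2+2+3=10, value 30+44+50+43=167
- #2+#3+#4+#5: length 2+2+3+3=10, value 44+50+43+9=146
Best: 176 score.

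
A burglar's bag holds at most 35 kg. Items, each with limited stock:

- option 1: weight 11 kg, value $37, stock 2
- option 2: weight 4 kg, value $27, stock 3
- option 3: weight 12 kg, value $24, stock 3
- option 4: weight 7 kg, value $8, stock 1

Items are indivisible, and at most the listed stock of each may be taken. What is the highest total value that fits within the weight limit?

Best selections within weight 35 and stock limits:
- 2×option 1 + 3×option 2: weight 34, value 155
- 1×option 1 + 3×option 2 + 1×option 3: weight 35, value 142
- 2×option 1 + 2×option 2: weight 30, value 128
- 1×option 1 + 3×option 2 + 1×option 4: weight 30, value 126
Best: $155.

$155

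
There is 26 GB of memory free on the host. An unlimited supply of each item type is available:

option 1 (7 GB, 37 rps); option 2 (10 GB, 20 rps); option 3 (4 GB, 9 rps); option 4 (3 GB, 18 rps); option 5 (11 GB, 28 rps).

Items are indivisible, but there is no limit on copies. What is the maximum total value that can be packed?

Best value-per-unit is option 4 at 18/3; filling with it alone gives 8×18 = 144.
Optimal mix: 2×option 1 + 4×option 4 → memory 26, value 146.

146 rps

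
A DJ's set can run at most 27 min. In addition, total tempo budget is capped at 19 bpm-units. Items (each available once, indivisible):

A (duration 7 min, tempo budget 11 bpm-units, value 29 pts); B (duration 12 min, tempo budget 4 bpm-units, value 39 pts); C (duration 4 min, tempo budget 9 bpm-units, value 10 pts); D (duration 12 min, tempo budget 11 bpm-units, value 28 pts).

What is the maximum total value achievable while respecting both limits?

Feasible sets respecting both limits:
- A+B: duration 19, tempo budget 15, value 68
- B+D: duration 24, tempo budget 15, value 67
- B+C: duration 16, tempo budget 13, value 49
- B: duration 12, tempo budget 4, value 39
Best: 68 pts.

68 pts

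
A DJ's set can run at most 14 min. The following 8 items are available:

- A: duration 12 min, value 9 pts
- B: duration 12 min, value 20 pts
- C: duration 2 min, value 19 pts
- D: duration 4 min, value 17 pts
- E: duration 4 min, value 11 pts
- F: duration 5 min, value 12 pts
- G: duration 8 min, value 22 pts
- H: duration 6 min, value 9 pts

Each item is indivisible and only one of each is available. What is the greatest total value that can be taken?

This is a 0/1 knapsack; check combinations near the capacity.
- C+D+G: duration 2+4+8=14, value 19+17+22=58
- C+E+G: duration 2+4+8=14, value 19+11+22=52
- C+D+F: duration 2+4+5=11, value 19+17+12=48
- C+D+E: duration 2+4+4=10, value 19+17+11=47
- C+D+H: duration 2+4+6=12, value 19+17+9=45
Best: 58 pts.

58 pts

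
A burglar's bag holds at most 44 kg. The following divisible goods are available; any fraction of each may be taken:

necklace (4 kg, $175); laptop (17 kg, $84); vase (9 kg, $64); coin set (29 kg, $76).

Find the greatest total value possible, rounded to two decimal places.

359.69

Take in order of value per unit:
- necklace (175/4 per unit): all 4 → value 175, running total 175.00
- vase (64/9 per unit): all 9 → value 64, running total 239.00
- laptop (84/17 per unit): all 17 → value 84, running total 323.00
- coin set (76/29 per unit): 14 of 29 → value 14×76/29 = 36.6897, running total 359.69
Total 359.69.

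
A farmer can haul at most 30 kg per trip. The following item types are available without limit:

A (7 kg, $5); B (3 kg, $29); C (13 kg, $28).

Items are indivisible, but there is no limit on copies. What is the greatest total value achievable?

$290

Best value-per-unit is B at 29/3, and filling with it alone uses weight 10×3=30. No mix of the others beats 10×29 = 290.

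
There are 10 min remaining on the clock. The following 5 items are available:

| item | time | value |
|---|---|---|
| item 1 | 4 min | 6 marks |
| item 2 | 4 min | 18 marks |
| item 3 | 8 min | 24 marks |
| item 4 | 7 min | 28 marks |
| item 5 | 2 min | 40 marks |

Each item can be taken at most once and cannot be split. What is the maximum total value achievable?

68 marks

Check high-value combinations within 10 min:
- item 4+item 5: time 7+2=9, value 28+40=68
- item 1+item 2+item 5: time 4+4+2=10, value 6+18+40=64
- item 3+item 5: time 8+2=10, value 24+40=64
Best: 68 marks.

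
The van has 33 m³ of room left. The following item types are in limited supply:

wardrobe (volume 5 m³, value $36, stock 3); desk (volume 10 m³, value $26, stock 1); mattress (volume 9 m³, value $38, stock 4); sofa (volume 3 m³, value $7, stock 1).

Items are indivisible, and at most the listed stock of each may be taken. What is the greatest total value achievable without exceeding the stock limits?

Best selections within volume 33 and stock limits:
- 3×wardrobe + 2×mattress: volume 33, value 184
- 2×wardrobe + 2×mattress + 1×sofa: volume 31, value 155
Best: $184.

$184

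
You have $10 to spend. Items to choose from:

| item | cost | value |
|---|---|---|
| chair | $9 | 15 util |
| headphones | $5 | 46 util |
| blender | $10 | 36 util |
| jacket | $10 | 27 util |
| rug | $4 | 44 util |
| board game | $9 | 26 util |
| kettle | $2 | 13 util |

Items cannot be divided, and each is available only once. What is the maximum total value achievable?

90 util

Check high-value combinations within $10:
- headphones+rug: cost 5+4=9, value 46+44=90
- headphones+kettle: cost 5+2=7, value 46+13=59
- rug+kettle: cost 4+2=6, value 44+13=57
- headphones: cost 5, value 46
Best: 90 util.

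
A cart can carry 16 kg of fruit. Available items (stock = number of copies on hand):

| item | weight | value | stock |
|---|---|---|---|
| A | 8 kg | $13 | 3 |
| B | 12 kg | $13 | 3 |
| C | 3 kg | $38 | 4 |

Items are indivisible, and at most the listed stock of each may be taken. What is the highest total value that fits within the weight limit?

$152

Top feasible selections:
- 4×C: weight 12, value 152
- 3×C: weight 9, value 114
Best: $152.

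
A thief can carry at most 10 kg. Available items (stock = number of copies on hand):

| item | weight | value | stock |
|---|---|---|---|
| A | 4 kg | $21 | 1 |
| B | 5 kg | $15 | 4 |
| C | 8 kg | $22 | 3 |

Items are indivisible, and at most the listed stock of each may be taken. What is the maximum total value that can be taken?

$36

Top feasible selections:
- 1×A + 1×B: weight 9, value 36
- 2×B: weight 10, value 30
Best: $36.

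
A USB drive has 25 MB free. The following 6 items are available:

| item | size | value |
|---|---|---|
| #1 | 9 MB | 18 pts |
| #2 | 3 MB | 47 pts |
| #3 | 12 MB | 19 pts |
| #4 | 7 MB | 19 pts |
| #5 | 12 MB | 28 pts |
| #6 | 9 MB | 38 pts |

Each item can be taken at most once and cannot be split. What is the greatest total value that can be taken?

Check high-value combinations within 25 MB:
- #2+#5+#6: size 3+12+9=24, value 47+28+38=113
- #2+#4+#6: size 3+7+9=19, value 47+19+38=104
- #2+#3+#6: size 3+12+9=24, value 47+19+38=104
- #1+#2+#6: size 9+3+9=21, value 18+47+38=103
Best: 113 pts.

113 pts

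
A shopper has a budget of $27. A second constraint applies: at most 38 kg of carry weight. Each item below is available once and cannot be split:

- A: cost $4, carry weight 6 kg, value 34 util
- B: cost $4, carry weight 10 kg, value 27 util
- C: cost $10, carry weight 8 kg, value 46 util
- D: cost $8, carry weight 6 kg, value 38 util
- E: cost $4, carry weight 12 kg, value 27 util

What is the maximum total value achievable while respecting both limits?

145 util

Feasible sets respecting both limits:
- A+B+C+D: cost 26, carry weight 30, value 145
- A+C+D+E: cost 26, carry weight 32, value 145
- B+C+D+E: cost 26, carry weight 36, value 138
- A+B+C+E: cost 22, carry weight 36, value 134
Best: 145 util.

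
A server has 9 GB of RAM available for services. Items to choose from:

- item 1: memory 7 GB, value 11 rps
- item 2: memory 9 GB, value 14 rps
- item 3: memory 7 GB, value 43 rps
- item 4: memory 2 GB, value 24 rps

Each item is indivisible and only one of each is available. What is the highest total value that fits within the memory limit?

67 rps

Check high-value combinations within 9 GB:
- item 3+item 4: memory 7+2=9, value 43+24=67
- item 3: memory 7, value 43
- item 1+item 4: memory 7+2=9, value 11+24=35
- item 4: memory 2, value 24
- item 2: memory 9, value 14
Best: 67 rps.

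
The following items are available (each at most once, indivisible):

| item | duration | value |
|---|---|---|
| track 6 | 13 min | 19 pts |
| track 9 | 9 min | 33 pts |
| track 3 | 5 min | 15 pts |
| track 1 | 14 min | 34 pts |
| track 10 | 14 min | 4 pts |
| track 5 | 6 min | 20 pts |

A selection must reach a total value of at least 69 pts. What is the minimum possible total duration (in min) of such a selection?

Subsets with value ≥ 69, sorted by total duration:
- track 3+track 1+track 5: duration 25, value 69
- track 9+track 3+track 1: duration 28, value 82
Minimum duration: 25 min.

25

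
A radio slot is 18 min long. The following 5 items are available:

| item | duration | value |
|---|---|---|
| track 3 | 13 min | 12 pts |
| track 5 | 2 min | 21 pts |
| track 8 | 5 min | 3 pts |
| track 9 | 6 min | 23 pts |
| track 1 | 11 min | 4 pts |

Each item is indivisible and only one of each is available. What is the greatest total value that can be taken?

Check high-value combinations within 18 min:
- track 5+track 8+track 9: duration 2+5+6=13, value 21+3+23=47
- track 5+track 9: duration 2+6=8, value 21+23=44
- track 3+track 5: duration 13+2=15, value 12+21=33
- track 5+track 8+track 1: duration 2+5+11=18, value 21+3+4=28
Best: 47 pts.

47 pts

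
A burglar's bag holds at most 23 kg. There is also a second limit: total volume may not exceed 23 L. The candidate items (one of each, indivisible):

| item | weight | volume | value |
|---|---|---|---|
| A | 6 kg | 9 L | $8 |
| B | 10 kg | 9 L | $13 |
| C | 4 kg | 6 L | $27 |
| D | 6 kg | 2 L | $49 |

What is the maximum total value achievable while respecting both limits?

Feasible sets respecting both limits:
- B+C+D: weight 20, volume 17, value 89
- A+C+D: weight 16, volume 17, value 84
- C+D: weight 10, volume 8, value 76
Best: $89.

$89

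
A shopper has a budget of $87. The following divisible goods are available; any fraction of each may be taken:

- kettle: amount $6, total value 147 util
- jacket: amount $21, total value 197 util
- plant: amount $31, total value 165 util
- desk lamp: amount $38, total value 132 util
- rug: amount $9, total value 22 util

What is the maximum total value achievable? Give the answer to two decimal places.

Take in order of value per unit:
- kettle (147/6 per unit): all 6 → value 147, running total 147.00
- jacket (197/21 per unit): all 21 → value 197, running total 344.00
- plant (165/31 per unit): all 31 → value 165, running total 509.00
- desk lamp (132/38 per unit): 29 of 38 → value 29×132/38 = 100.7368, running total 609.74
Total 609.74.

609.74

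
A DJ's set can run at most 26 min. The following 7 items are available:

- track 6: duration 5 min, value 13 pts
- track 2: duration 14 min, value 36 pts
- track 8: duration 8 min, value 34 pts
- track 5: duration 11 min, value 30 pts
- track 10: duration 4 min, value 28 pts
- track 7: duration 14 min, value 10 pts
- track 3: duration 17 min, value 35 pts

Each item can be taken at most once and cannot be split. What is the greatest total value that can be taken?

Check high-value combinations within 26 min:
- track 2+track 8+track 10: duration 14+8+4=26, value 36+34+28=98
- track 8+track 5+track 10: duration 8+11+4=23, value 34+30+28=92
- track 6+track 2+track 10: duration 5+14+4=23, value 13+36+28=77
- track 6+track 8+track 5: duration 5+8+11=24, value 13+34+30=77
Best: 98 pts.

98 pts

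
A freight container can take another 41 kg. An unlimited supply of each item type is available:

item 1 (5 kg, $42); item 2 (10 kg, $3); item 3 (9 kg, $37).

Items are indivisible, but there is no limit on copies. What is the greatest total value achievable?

Best value-per-unit is item 1 at 42/5, and filling with it alone uses weight 8×5=40. No mix of the others beats 8×42 = 336.

$336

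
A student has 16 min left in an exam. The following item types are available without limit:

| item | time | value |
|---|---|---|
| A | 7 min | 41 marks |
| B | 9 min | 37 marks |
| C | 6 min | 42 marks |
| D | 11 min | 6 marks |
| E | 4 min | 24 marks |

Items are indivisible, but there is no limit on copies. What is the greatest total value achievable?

108 marks

Best value-per-unit is C at 42/6; filling with it alone gives 2×42 = 84.
Optimal mix: 2×C + 1×E → time 16, value 108.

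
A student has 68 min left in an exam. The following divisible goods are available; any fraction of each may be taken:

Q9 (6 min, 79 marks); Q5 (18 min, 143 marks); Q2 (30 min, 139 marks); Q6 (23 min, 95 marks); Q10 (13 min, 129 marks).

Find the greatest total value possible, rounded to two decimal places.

494.13

Take in order of value per unit:
- Q9 (79/6 per unit): all 6 → value 79, running total 79.00
- Q10 (129/13 per unit): all 13 → value 129, running total 208.00
- Q5 (143/18 per unit): all 18 → value 143, running total 351.00
- Q2 (139/30 per unit): all 30 → value 139, running total 490.00
- Q6 (95/23 per unit): 1 of 23 → value 1×95/23 = 4.1304, running total 494.13
Total 494.13.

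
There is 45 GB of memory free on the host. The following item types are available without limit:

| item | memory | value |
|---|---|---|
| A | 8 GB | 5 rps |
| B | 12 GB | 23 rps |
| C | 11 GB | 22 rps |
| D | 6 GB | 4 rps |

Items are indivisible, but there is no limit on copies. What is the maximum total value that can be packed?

89 rps

Best value-per-unit is C at 22/11; filling with it alone gives 4×22 = 88.
Optimal mix: 1×B + 3×C → memory 45, value 89.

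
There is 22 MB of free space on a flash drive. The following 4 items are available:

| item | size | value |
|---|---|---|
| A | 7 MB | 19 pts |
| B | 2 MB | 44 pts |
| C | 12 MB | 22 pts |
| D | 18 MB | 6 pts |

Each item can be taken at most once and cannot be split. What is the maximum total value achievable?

Check high-value combinations within 22 MB:
- A+B+C: size 7+2+12=21, value 19+44+22=85
- B+C: size 2+12=14, value 44+22=66
- A+B: size 7+2=9, value 19+44=63
- B+D: size 2+18=20, value 44+6=50
- B: size 2, value 44
Best: 85 pts.

85 pts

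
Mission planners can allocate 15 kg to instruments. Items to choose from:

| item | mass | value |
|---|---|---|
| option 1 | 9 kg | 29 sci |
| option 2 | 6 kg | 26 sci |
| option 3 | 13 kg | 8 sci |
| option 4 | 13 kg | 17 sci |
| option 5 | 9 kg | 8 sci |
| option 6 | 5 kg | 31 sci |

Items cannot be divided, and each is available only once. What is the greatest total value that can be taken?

60 sci

This is a 0/1 knapsack; check combinations near the capacity.
- option 1+option 6: mass 9+5=14, value 29+31=60
- option 2+option 6: mass 6+5=11, value 26+31=57
- option 1+option 2: mass 9+6=15, value 29+26=55
- option 5+option 6: mass 9+5=14, value 8+31=39
- option 2+option 5: mass 6+9=15, value 26+8=34
Best: 60 sci.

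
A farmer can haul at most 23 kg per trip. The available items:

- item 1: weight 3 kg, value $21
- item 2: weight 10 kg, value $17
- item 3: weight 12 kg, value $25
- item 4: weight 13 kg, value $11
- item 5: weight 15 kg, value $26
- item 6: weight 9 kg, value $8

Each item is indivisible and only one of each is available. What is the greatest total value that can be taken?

$47

Check high-value combinations within 23 kg:
- item 1+item 5: weight 3+15=18, value 21+26=47
- item 1+item 3: weight 3+12=15, value 21+25=46
- item 1+item 2+item 6: weight 3+10+9=22, value 21+17+8=46
- item 2+item 3: weight 10+12=22, value 17+25=42
- item 1+item 2: weight 3+10=13, value 21+17=38
Best: $47.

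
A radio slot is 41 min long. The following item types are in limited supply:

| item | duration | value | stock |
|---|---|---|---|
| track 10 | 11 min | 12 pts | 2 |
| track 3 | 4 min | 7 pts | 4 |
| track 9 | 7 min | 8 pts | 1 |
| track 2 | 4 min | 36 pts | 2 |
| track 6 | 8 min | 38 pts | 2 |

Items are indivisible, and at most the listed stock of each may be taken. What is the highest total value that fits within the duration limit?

Best selections within duration 41 and stock limits:
- 4×track 3 + 2×track 2 + 2×track 6: duration 40, value 176
- 2×track 3 + 1×track 9 + 2×track 2 + 2×track 6: duration 39, value 170
- 3×track 3 + 2×track 2 + 2×track 6: duration 36, value 169
Best: 176 pts.

176 pts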